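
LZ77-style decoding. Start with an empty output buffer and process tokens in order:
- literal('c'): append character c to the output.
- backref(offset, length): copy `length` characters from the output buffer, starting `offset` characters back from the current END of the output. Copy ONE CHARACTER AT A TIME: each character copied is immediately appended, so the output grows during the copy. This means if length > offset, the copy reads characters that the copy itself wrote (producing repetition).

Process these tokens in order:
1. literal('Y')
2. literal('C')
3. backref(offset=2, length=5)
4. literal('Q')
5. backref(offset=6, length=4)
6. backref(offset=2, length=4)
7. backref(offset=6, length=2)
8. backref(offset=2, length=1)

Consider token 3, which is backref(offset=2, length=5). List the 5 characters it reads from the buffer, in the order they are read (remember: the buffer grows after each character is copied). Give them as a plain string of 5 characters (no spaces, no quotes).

Answer: YCYCY

Derivation:
Token 1: literal('Y'). Output: "Y"
Token 2: literal('C'). Output: "YC"
Token 3: backref(off=2, len=5). Buffer before: "YC" (len 2)
  byte 1: read out[0]='Y', append. Buffer now: "YCY"
  byte 2: read out[1]='C', append. Buffer now: "YCYC"
  byte 3: read out[2]='Y', append. Buffer now: "YCYCY"
  byte 4: read out[3]='C', append. Buffer now: "YCYCYC"
  byte 5: read out[4]='Y', append. Buffer now: "YCYCYCY"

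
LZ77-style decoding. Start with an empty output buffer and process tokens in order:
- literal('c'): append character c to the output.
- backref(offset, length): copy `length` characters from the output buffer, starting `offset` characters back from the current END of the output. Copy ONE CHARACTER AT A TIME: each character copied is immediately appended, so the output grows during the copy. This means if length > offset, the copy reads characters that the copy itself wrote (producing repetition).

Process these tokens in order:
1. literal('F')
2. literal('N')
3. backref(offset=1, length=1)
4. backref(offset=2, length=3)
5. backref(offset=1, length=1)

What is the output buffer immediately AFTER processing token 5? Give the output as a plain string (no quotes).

Answer: FNNNNNN

Derivation:
Token 1: literal('F'). Output: "F"
Token 2: literal('N'). Output: "FN"
Token 3: backref(off=1, len=1). Copied 'N' from pos 1. Output: "FNN"
Token 4: backref(off=2, len=3) (overlapping!). Copied 'NNN' from pos 1. Output: "FNNNNN"
Token 5: backref(off=1, len=1). Copied 'N' from pos 5. Output: "FNNNNNN"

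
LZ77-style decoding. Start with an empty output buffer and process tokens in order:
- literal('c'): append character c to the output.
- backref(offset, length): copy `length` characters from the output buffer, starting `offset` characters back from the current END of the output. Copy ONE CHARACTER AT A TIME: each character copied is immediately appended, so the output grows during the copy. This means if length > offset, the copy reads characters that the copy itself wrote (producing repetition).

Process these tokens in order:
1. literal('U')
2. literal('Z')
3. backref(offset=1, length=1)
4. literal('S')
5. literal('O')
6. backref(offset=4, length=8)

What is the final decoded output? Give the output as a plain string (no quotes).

Token 1: literal('U'). Output: "U"
Token 2: literal('Z'). Output: "UZ"
Token 3: backref(off=1, len=1). Copied 'Z' from pos 1. Output: "UZZ"
Token 4: literal('S'). Output: "UZZS"
Token 5: literal('O'). Output: "UZZSO"
Token 6: backref(off=4, len=8) (overlapping!). Copied 'ZZSOZZSO' from pos 1. Output: "UZZSOZZSOZZSO"

Answer: UZZSOZZSOZZSO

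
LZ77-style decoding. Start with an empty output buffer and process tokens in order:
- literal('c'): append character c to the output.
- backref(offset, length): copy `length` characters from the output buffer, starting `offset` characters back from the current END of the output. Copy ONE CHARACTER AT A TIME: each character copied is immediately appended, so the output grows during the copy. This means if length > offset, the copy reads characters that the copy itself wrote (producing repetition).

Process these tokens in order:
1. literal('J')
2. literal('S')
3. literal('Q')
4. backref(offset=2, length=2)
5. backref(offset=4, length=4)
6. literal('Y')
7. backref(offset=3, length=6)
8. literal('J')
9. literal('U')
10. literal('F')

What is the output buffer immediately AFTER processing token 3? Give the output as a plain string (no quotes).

Token 1: literal('J'). Output: "J"
Token 2: literal('S'). Output: "JS"
Token 3: literal('Q'). Output: "JSQ"

Answer: JSQ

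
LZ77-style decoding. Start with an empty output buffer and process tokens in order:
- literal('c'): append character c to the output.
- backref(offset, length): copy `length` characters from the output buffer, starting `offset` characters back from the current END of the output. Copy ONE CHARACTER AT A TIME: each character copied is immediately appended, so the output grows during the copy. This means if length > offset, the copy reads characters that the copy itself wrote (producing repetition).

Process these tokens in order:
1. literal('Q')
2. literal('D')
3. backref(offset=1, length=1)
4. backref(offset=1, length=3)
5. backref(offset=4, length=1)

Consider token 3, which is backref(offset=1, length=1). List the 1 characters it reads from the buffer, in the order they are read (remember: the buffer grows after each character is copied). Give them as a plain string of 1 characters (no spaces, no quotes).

Answer: D

Derivation:
Token 1: literal('Q'). Output: "Q"
Token 2: literal('D'). Output: "QD"
Token 3: backref(off=1, len=1). Buffer before: "QD" (len 2)
  byte 1: read out[1]='D', append. Buffer now: "QDD"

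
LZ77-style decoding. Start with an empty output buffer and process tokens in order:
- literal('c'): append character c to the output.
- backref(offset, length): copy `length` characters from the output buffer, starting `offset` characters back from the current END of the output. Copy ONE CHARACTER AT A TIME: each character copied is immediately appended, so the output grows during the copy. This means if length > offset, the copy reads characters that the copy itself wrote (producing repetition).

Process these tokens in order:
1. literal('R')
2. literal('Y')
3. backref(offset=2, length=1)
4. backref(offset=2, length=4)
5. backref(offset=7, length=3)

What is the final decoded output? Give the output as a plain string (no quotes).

Answer: RYRYRYRRYR

Derivation:
Token 1: literal('R'). Output: "R"
Token 2: literal('Y'). Output: "RY"
Token 3: backref(off=2, len=1). Copied 'R' from pos 0. Output: "RYR"
Token 4: backref(off=2, len=4) (overlapping!). Copied 'YRYR' from pos 1. Output: "RYRYRYR"
Token 5: backref(off=7, len=3). Copied 'RYR' from pos 0. Output: "RYRYRYRRYR"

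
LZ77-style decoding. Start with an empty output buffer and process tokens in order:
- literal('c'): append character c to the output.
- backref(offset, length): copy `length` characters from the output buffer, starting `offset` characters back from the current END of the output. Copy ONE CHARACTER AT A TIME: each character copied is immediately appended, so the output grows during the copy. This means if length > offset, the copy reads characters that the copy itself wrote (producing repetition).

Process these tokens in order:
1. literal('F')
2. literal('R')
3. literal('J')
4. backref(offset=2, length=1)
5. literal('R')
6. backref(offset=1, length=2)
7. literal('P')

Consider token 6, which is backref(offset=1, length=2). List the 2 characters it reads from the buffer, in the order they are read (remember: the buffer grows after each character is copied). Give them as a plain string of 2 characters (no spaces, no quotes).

Answer: RR

Derivation:
Token 1: literal('F'). Output: "F"
Token 2: literal('R'). Output: "FR"
Token 3: literal('J'). Output: "FRJ"
Token 4: backref(off=2, len=1). Copied 'R' from pos 1. Output: "FRJR"
Token 5: literal('R'). Output: "FRJRR"
Token 6: backref(off=1, len=2). Buffer before: "FRJRR" (len 5)
  byte 1: read out[4]='R', append. Buffer now: "FRJRRR"
  byte 2: read out[5]='R', append. Buffer now: "FRJRRRR"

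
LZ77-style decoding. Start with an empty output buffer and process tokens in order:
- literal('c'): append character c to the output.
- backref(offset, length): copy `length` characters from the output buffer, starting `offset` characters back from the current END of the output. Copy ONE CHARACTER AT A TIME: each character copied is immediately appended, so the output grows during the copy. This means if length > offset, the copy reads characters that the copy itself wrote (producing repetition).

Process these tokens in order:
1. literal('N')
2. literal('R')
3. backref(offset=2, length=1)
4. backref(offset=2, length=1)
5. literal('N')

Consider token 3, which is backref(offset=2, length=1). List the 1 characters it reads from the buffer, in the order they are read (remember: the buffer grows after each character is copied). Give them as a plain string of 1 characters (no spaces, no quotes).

Token 1: literal('N'). Output: "N"
Token 2: literal('R'). Output: "NR"
Token 3: backref(off=2, len=1). Buffer before: "NR" (len 2)
  byte 1: read out[0]='N', append. Buffer now: "NRN"

Answer: N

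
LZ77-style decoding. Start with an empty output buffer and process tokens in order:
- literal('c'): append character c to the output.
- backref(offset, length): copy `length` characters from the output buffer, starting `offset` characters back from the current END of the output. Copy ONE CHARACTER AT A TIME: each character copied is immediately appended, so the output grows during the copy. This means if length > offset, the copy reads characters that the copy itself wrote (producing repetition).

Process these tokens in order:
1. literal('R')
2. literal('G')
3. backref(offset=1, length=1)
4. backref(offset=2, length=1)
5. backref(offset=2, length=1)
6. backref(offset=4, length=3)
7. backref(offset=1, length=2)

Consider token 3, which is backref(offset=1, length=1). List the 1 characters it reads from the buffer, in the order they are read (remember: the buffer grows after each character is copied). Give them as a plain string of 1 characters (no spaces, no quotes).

Token 1: literal('R'). Output: "R"
Token 2: literal('G'). Output: "RG"
Token 3: backref(off=1, len=1). Buffer before: "RG" (len 2)
  byte 1: read out[1]='G', append. Buffer now: "RGG"

Answer: G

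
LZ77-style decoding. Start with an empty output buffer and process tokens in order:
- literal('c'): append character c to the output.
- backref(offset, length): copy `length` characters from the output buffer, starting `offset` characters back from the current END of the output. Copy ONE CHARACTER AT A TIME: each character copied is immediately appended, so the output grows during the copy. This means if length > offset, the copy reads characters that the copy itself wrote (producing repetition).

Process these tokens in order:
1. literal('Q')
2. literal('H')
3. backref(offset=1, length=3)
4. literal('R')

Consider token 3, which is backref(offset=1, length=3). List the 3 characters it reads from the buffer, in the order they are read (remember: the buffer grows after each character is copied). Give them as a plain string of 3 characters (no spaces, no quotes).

Token 1: literal('Q'). Output: "Q"
Token 2: literal('H'). Output: "QH"
Token 3: backref(off=1, len=3). Buffer before: "QH" (len 2)
  byte 1: read out[1]='H', append. Buffer now: "QHH"
  byte 2: read out[2]='H', append. Buffer now: "QHHH"
  byte 3: read out[3]='H', append. Buffer now: "QHHHH"

Answer: HHH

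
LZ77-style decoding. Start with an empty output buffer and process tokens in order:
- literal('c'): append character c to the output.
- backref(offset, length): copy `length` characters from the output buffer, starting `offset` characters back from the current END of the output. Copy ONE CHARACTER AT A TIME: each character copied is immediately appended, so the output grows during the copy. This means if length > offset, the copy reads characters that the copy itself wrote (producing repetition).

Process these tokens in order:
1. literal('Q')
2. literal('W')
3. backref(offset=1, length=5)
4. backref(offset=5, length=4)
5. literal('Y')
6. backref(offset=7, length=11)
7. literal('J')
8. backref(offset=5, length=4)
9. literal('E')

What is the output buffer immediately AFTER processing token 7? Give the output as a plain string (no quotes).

Token 1: literal('Q'). Output: "Q"
Token 2: literal('W'). Output: "QW"
Token 3: backref(off=1, len=5) (overlapping!). Copied 'WWWWW' from pos 1. Output: "QWWWWWW"
Token 4: backref(off=5, len=4). Copied 'WWWW' from pos 2. Output: "QWWWWWWWWWW"
Token 5: literal('Y'). Output: "QWWWWWWWWWWY"
Token 6: backref(off=7, len=11) (overlapping!). Copied 'WWWWWWYWWWW' from pos 5. Output: "QWWWWWWWWWWYWWWWWWYWWWW"
Token 7: literal('J'). Output: "QWWWWWWWWWWYWWWWWWYWWWWJ"

Answer: QWWWWWWWWWWYWWWWWWYWWWWJ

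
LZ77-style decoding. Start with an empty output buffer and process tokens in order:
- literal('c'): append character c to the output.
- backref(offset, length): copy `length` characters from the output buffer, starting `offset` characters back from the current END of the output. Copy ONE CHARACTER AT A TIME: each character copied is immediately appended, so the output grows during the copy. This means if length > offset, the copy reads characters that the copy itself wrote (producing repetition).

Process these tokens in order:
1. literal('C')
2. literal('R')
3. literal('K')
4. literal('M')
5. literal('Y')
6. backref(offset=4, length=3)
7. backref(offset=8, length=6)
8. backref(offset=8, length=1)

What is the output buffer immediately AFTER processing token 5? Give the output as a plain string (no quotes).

Answer: CRKMY

Derivation:
Token 1: literal('C'). Output: "C"
Token 2: literal('R'). Output: "CR"
Token 3: literal('K'). Output: "CRK"
Token 4: literal('M'). Output: "CRKM"
Token 5: literal('Y'). Output: "CRKMY"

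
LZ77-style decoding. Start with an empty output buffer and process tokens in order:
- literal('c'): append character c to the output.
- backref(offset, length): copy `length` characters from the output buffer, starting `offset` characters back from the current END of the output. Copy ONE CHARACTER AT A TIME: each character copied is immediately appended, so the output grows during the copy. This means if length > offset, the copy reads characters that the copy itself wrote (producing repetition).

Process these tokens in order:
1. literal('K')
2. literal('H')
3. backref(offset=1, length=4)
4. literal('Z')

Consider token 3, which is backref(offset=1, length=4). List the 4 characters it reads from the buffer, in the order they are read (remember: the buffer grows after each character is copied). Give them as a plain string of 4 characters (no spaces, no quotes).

Token 1: literal('K'). Output: "K"
Token 2: literal('H'). Output: "KH"
Token 3: backref(off=1, len=4). Buffer before: "KH" (len 2)
  byte 1: read out[1]='H', append. Buffer now: "KHH"
  byte 2: read out[2]='H', append. Buffer now: "KHHH"
  byte 3: read out[3]='H', append. Buffer now: "KHHHH"
  byte 4: read out[4]='H', append. Buffer now: "KHHHHH"

Answer: HHHH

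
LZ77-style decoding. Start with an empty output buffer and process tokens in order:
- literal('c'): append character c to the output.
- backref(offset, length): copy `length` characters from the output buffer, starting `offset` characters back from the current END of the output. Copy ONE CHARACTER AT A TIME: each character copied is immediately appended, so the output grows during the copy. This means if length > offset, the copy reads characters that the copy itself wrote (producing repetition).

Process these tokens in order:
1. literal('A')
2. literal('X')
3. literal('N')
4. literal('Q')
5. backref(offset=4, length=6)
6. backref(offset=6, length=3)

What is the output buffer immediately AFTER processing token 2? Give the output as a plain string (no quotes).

Token 1: literal('A'). Output: "A"
Token 2: literal('X'). Output: "AX"

Answer: AX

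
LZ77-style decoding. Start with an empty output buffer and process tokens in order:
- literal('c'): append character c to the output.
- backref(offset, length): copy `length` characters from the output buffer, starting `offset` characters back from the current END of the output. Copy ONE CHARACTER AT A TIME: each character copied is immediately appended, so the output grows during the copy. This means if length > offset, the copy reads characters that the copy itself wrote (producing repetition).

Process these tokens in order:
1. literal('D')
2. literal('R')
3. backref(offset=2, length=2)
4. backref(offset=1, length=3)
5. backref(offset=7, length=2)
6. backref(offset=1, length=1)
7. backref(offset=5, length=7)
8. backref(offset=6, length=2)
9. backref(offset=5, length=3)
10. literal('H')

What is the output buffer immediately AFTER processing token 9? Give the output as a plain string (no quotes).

Token 1: literal('D'). Output: "D"
Token 2: literal('R'). Output: "DR"
Token 3: backref(off=2, len=2). Copied 'DR' from pos 0. Output: "DRDR"
Token 4: backref(off=1, len=3) (overlapping!). Copied 'RRR' from pos 3. Output: "DRDRRRR"
Token 5: backref(off=7, len=2). Copied 'DR' from pos 0. Output: "DRDRRRRDR"
Token 6: backref(off=1, len=1). Copied 'R' from pos 8. Output: "DRDRRRRDRR"
Token 7: backref(off=5, len=7) (overlapping!). Copied 'RRDRRRR' from pos 5. Output: "DRDRRRRDRRRRDRRRR"
Token 8: backref(off=6, len=2). Copied 'RD' from pos 11. Output: "DRDRRRRDRRRRDRRRRRD"
Token 9: backref(off=5, len=3). Copied 'RRR' from pos 14. Output: "DRDRRRRDRRRRDRRRRRDRRR"

Answer: DRDRRRRDRRRRDRRRRRDRRR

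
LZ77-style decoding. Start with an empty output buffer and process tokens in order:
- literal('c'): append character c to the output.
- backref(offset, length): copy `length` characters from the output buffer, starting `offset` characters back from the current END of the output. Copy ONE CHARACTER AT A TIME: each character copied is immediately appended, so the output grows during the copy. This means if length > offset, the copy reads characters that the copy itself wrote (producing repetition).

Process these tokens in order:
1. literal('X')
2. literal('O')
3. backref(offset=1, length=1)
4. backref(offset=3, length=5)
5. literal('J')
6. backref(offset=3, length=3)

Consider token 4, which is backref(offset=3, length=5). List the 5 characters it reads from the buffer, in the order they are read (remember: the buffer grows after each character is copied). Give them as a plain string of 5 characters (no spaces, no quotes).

Token 1: literal('X'). Output: "X"
Token 2: literal('O'). Output: "XO"
Token 3: backref(off=1, len=1). Copied 'O' from pos 1. Output: "XOO"
Token 4: backref(off=3, len=5). Buffer before: "XOO" (len 3)
  byte 1: read out[0]='X', append. Buffer now: "XOOX"
  byte 2: read out[1]='O', append. Buffer now: "XOOXO"
  byte 3: read out[2]='O', append. Buffer now: "XOOXOO"
  byte 4: read out[3]='X', append. Buffer now: "XOOXOOX"
  byte 5: read out[4]='O', append. Buffer now: "XOOXOOXO"

Answer: XOOXO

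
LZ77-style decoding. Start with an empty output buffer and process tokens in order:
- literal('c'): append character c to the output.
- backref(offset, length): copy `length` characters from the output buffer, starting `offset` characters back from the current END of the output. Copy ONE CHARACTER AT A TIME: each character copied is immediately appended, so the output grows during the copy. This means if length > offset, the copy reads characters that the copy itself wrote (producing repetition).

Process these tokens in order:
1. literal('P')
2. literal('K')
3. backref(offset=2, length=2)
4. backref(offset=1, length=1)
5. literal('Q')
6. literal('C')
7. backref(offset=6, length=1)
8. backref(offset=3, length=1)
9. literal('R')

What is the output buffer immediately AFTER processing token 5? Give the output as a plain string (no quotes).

Token 1: literal('P'). Output: "P"
Token 2: literal('K'). Output: "PK"
Token 3: backref(off=2, len=2). Copied 'PK' from pos 0. Output: "PKPK"
Token 4: backref(off=1, len=1). Copied 'K' from pos 3. Output: "PKPKK"
Token 5: literal('Q'). Output: "PKPKKQ"

Answer: PKPKKQ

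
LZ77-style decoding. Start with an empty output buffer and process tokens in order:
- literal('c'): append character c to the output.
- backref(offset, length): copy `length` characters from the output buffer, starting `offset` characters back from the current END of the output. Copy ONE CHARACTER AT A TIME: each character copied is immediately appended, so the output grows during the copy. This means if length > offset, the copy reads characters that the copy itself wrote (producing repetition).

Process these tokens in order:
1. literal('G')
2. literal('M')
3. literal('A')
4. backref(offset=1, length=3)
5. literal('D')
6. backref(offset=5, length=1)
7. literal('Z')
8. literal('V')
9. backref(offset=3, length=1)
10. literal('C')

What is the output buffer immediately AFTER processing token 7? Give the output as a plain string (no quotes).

Token 1: literal('G'). Output: "G"
Token 2: literal('M'). Output: "GM"
Token 3: literal('A'). Output: "GMA"
Token 4: backref(off=1, len=3) (overlapping!). Copied 'AAA' from pos 2. Output: "GMAAAA"
Token 5: literal('D'). Output: "GMAAAAD"
Token 6: backref(off=5, len=1). Copied 'A' from pos 2. Output: "GMAAAADA"
Token 7: literal('Z'). Output: "GMAAAADAZ"

Answer: GMAAAADAZ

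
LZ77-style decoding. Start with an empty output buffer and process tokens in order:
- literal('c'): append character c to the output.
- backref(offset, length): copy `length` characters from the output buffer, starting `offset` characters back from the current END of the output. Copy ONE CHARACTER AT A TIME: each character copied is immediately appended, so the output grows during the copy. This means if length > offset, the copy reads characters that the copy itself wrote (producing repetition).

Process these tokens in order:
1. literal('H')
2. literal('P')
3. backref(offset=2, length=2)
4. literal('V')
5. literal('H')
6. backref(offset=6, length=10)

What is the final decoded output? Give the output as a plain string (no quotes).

Token 1: literal('H'). Output: "H"
Token 2: literal('P'). Output: "HP"
Token 3: backref(off=2, len=2). Copied 'HP' from pos 0. Output: "HPHP"
Token 4: literal('V'). Output: "HPHPV"
Token 5: literal('H'). Output: "HPHPVH"
Token 6: backref(off=6, len=10) (overlapping!). Copied 'HPHPVHHPHP' from pos 0. Output: "HPHPVHHPHPVHHPHP"

Answer: HPHPVHHPHPVHHPHP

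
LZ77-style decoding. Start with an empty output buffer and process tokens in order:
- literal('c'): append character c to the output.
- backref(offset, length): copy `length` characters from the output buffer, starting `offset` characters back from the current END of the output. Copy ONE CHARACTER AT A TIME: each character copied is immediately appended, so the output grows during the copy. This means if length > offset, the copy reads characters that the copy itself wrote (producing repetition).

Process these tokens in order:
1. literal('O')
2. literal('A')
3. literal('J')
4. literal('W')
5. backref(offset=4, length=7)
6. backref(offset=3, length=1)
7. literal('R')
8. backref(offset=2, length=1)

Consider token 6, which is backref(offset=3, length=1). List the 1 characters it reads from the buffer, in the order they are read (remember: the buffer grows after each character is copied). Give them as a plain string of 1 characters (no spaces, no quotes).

Answer: O

Derivation:
Token 1: literal('O'). Output: "O"
Token 2: literal('A'). Output: "OA"
Token 3: literal('J'). Output: "OAJ"
Token 4: literal('W'). Output: "OAJW"
Token 5: backref(off=4, len=7) (overlapping!). Copied 'OAJWOAJ' from pos 0. Output: "OAJWOAJWOAJ"
Token 6: backref(off=3, len=1). Buffer before: "OAJWOAJWOAJ" (len 11)
  byte 1: read out[8]='O', append. Buffer now: "OAJWOAJWOAJO"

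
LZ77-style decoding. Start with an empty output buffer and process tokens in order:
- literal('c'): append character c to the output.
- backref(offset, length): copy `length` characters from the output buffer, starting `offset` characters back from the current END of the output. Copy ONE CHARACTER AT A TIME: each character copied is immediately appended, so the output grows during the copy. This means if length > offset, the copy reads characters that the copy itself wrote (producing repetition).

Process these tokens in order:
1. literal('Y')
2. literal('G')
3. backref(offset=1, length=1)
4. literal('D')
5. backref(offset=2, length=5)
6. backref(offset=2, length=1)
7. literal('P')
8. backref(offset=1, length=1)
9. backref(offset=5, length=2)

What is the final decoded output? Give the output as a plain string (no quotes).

Answer: YGGDGDGDGDPPDG

Derivation:
Token 1: literal('Y'). Output: "Y"
Token 2: literal('G'). Output: "YG"
Token 3: backref(off=1, len=1). Copied 'G' from pos 1. Output: "YGG"
Token 4: literal('D'). Output: "YGGD"
Token 5: backref(off=2, len=5) (overlapping!). Copied 'GDGDG' from pos 2. Output: "YGGDGDGDG"
Token 6: backref(off=2, len=1). Copied 'D' from pos 7. Output: "YGGDGDGDGD"
Token 7: literal('P'). Output: "YGGDGDGDGDP"
Token 8: backref(off=1, len=1). Copied 'P' from pos 10. Output: "YGGDGDGDGDPP"
Token 9: backref(off=5, len=2). Copied 'DG' from pos 7. Output: "YGGDGDGDGDPPDG"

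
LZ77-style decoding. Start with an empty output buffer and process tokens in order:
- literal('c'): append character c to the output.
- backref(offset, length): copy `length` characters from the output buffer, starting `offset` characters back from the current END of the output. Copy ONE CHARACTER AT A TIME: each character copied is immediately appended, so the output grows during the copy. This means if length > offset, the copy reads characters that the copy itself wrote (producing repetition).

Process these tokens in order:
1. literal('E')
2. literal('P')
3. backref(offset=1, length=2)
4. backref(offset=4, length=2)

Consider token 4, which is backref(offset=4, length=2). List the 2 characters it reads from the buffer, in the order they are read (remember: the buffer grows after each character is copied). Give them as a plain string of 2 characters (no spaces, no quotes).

Answer: EP

Derivation:
Token 1: literal('E'). Output: "E"
Token 2: literal('P'). Output: "EP"
Token 3: backref(off=1, len=2) (overlapping!). Copied 'PP' from pos 1. Output: "EPPP"
Token 4: backref(off=4, len=2). Buffer before: "EPPP" (len 4)
  byte 1: read out[0]='E', append. Buffer now: "EPPPE"
  byte 2: read out[1]='P', append. Buffer now: "EPPPEP"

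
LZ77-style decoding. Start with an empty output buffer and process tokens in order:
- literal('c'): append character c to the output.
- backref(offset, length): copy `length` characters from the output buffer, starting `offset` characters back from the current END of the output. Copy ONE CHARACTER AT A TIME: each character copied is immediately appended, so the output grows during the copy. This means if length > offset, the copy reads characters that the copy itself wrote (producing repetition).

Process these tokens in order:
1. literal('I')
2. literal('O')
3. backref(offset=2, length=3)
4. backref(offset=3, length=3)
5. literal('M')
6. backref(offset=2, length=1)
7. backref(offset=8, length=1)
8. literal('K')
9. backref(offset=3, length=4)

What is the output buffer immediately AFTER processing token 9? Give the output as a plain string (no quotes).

Answer: IOIOIIOIMIIKIIKI

Derivation:
Token 1: literal('I'). Output: "I"
Token 2: literal('O'). Output: "IO"
Token 3: backref(off=2, len=3) (overlapping!). Copied 'IOI' from pos 0. Output: "IOIOI"
Token 4: backref(off=3, len=3). Copied 'IOI' from pos 2. Output: "IOIOIIOI"
Token 5: literal('M'). Output: "IOIOIIOIM"
Token 6: backref(off=2, len=1). Copied 'I' from pos 7. Output: "IOIOIIOIMI"
Token 7: backref(off=8, len=1). Copied 'I' from pos 2. Output: "IOIOIIOIMII"
Token 8: literal('K'). Output: "IOIOIIOIMIIK"
Token 9: backref(off=3, len=4) (overlapping!). Copied 'IIKI' from pos 9. Output: "IOIOIIOIMIIKIIKI"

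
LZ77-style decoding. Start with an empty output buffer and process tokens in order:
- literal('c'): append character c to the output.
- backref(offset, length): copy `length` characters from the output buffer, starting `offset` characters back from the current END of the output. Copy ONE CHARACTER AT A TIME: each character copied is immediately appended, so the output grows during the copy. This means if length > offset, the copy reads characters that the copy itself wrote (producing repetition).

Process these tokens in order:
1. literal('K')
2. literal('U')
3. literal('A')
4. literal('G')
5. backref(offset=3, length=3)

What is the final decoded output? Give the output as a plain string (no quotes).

Token 1: literal('K'). Output: "K"
Token 2: literal('U'). Output: "KU"
Token 3: literal('A'). Output: "KUA"
Token 4: literal('G'). Output: "KUAG"
Token 5: backref(off=3, len=3). Copied 'UAG' from pos 1. Output: "KUAGUAG"

Answer: KUAGUAG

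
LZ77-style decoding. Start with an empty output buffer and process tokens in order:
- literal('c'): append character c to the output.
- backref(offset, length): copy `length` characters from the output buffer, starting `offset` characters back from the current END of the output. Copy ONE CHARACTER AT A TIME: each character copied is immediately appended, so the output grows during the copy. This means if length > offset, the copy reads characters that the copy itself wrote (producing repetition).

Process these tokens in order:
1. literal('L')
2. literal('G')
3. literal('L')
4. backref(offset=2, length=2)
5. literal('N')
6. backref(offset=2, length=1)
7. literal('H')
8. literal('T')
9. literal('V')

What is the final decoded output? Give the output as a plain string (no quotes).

Token 1: literal('L'). Output: "L"
Token 2: literal('G'). Output: "LG"
Token 3: literal('L'). Output: "LGL"
Token 4: backref(off=2, len=2). Copied 'GL' from pos 1. Output: "LGLGL"
Token 5: literal('N'). Output: "LGLGLN"
Token 6: backref(off=2, len=1). Copied 'L' from pos 4. Output: "LGLGLNL"
Token 7: literal('H'). Output: "LGLGLNLH"
Token 8: literal('T'). Output: "LGLGLNLHT"
Token 9: literal('V'). Output: "LGLGLNLHTV"

Answer: LGLGLNLHTV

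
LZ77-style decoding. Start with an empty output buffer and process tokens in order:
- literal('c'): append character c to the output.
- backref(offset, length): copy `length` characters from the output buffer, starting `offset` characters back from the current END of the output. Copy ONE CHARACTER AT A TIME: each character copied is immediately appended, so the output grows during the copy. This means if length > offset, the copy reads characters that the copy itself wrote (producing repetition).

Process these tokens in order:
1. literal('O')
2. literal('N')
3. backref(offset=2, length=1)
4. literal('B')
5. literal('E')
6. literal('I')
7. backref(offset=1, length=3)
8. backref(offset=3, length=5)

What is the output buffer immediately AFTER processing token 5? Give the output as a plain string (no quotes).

Answer: ONOBE

Derivation:
Token 1: literal('O'). Output: "O"
Token 2: literal('N'). Output: "ON"
Token 3: backref(off=2, len=1). Copied 'O' from pos 0. Output: "ONO"
Token 4: literal('B'). Output: "ONOB"
Token 5: literal('E'). Output: "ONOBE"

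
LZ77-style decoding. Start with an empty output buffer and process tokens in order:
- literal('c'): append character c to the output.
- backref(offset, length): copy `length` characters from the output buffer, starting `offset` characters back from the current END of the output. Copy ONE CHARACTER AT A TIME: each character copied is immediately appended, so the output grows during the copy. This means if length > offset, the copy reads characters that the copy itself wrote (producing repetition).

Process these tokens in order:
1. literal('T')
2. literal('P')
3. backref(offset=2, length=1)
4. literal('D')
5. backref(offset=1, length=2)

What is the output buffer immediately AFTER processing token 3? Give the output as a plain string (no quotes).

Answer: TPT

Derivation:
Token 1: literal('T'). Output: "T"
Token 2: literal('P'). Output: "TP"
Token 3: backref(off=2, len=1). Copied 'T' from pos 0. Output: "TPT"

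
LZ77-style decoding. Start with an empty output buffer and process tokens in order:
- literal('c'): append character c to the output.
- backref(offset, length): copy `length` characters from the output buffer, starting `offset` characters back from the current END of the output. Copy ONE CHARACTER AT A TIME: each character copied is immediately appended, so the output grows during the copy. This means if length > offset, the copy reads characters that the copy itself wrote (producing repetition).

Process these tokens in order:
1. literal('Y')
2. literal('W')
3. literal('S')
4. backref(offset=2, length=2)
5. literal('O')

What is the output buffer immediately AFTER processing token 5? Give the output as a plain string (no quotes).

Answer: YWSWSO

Derivation:
Token 1: literal('Y'). Output: "Y"
Token 2: literal('W'). Output: "YW"
Token 3: literal('S'). Output: "YWS"
Token 4: backref(off=2, len=2). Copied 'WS' from pos 1. Output: "YWSWS"
Token 5: literal('O'). Output: "YWSWSO"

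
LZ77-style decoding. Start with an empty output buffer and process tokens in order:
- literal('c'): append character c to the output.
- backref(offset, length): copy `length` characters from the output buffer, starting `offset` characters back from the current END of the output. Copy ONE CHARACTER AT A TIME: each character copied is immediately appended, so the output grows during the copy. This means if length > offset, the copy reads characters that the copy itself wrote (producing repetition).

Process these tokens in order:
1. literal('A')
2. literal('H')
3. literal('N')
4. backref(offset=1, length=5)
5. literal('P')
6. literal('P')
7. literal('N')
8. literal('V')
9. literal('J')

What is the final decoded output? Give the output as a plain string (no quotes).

Answer: AHNNNNNNPPNVJ

Derivation:
Token 1: literal('A'). Output: "A"
Token 2: literal('H'). Output: "AH"
Token 3: literal('N'). Output: "AHN"
Token 4: backref(off=1, len=5) (overlapping!). Copied 'NNNNN' from pos 2. Output: "AHNNNNNN"
Token 5: literal('P'). Output: "AHNNNNNNP"
Token 6: literal('P'). Output: "AHNNNNNNPP"
Token 7: literal('N'). Output: "AHNNNNNNPPN"
Token 8: literal('V'). Output: "AHNNNNNNPPNV"
Token 9: literal('J'). Output: "AHNNNNNNPPNVJ"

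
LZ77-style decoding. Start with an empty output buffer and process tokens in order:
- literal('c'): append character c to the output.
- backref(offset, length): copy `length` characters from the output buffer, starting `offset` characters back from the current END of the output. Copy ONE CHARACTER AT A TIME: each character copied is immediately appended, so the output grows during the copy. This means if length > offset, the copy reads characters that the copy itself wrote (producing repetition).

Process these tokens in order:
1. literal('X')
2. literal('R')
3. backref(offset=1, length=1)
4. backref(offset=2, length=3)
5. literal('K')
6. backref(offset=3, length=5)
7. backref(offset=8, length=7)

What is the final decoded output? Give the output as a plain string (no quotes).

Answer: XRRRRRKRRKRRRRKRRKR

Derivation:
Token 1: literal('X'). Output: "X"
Token 2: literal('R'). Output: "XR"
Token 3: backref(off=1, len=1). Copied 'R' from pos 1. Output: "XRR"
Token 4: backref(off=2, len=3) (overlapping!). Copied 'RRR' from pos 1. Output: "XRRRRR"
Token 5: literal('K'). Output: "XRRRRRK"
Token 6: backref(off=3, len=5) (overlapping!). Copied 'RRKRR' from pos 4. Output: "XRRRRRKRRKRR"
Token 7: backref(off=8, len=7). Copied 'RRKRRKR' from pos 4. Output: "XRRRRRKRRKRRRRKRRKR"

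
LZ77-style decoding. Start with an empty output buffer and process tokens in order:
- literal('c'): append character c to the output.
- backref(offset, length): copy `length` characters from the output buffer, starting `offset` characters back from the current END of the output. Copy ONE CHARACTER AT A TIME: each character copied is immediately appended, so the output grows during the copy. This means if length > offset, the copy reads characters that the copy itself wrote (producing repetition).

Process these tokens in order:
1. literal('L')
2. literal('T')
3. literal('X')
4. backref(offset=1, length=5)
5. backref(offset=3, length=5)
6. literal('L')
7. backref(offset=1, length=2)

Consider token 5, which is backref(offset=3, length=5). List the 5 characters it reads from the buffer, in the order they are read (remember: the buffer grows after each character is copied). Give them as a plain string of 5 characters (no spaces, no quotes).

Answer: XXXXX

Derivation:
Token 1: literal('L'). Output: "L"
Token 2: literal('T'). Output: "LT"
Token 3: literal('X'). Output: "LTX"
Token 4: backref(off=1, len=5) (overlapping!). Copied 'XXXXX' from pos 2. Output: "LTXXXXXX"
Token 5: backref(off=3, len=5). Buffer before: "LTXXXXXX" (len 8)
  byte 1: read out[5]='X', append. Buffer now: "LTXXXXXXX"
  byte 2: read out[6]='X', append. Buffer now: "LTXXXXXXXX"
  byte 3: read out[7]='X', append. Buffer now: "LTXXXXXXXXX"
  byte 4: read out[8]='X', append. Buffer now: "LTXXXXXXXXXX"
  byte 5: read out[9]='X', append. Buffer now: "LTXXXXXXXXXXX"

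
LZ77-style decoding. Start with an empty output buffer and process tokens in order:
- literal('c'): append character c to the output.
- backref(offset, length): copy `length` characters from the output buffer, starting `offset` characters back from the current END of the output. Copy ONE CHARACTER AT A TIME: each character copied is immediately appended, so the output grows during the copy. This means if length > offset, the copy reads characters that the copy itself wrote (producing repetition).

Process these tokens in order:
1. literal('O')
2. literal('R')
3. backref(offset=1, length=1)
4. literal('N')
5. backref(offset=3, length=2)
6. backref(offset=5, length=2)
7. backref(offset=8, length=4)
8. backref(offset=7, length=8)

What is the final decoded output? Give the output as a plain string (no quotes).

Answer: ORRNRRRRORRNRRRORRNR

Derivation:
Token 1: literal('O'). Output: "O"
Token 2: literal('R'). Output: "OR"
Token 3: backref(off=1, len=1). Copied 'R' from pos 1. Output: "ORR"
Token 4: literal('N'). Output: "ORRN"
Token 5: backref(off=3, len=2). Copied 'RR' from pos 1. Output: "ORRNRR"
Token 6: backref(off=5, len=2). Copied 'RR' from pos 1. Output: "ORRNRRRR"
Token 7: backref(off=8, len=4). Copied 'ORRN' from pos 0. Output: "ORRNRRRRORRN"
Token 8: backref(off=7, len=8) (overlapping!). Copied 'RRRORRNR' from pos 5. Output: "ORRNRRRRORRNRRRORRNR"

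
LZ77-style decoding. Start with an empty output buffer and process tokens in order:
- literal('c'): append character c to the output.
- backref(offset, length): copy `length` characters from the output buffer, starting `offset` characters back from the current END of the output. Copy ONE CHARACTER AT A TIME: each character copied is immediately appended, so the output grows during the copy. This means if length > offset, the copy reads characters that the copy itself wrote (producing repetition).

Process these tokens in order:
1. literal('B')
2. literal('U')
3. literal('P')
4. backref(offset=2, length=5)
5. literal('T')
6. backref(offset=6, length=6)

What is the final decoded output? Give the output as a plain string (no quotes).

Answer: BUPUPUPUTUPUPUT

Derivation:
Token 1: literal('B'). Output: "B"
Token 2: literal('U'). Output: "BU"
Token 3: literal('P'). Output: "BUP"
Token 4: backref(off=2, len=5) (overlapping!). Copied 'UPUPU' from pos 1. Output: "BUPUPUPU"
Token 5: literal('T'). Output: "BUPUPUPUT"
Token 6: backref(off=6, len=6). Copied 'UPUPUT' from pos 3. Output: "BUPUPUPUTUPUPUT"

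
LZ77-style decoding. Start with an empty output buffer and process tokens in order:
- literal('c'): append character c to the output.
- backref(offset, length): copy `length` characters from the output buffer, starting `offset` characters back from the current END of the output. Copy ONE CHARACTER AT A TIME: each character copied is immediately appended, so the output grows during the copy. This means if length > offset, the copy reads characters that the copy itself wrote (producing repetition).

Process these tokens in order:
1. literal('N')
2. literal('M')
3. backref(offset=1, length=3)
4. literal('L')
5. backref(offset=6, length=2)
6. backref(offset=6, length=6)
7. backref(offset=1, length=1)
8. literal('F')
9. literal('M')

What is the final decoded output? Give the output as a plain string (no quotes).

Token 1: literal('N'). Output: "N"
Token 2: literal('M'). Output: "NM"
Token 3: backref(off=1, len=3) (overlapping!). Copied 'MMM' from pos 1. Output: "NMMMM"
Token 4: literal('L'). Output: "NMMMML"
Token 5: backref(off=6, len=2). Copied 'NM' from pos 0. Output: "NMMMMLNM"
Token 6: backref(off=6, len=6). Copied 'MMMLNM' from pos 2. Output: "NMMMMLNMMMMLNM"
Token 7: backref(off=1, len=1). Copied 'M' from pos 13. Output: "NMMMMLNMMMMLNMM"
Token 8: literal('F'). Output: "NMMMMLNMMMMLNMMF"
Token 9: literal('M'). Output: "NMMMMLNMMMMLNMMFM"

Answer: NMMMMLNMMMMLNMMFM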